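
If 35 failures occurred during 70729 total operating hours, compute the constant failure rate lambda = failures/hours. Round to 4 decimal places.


failures = 35
total_hours = 70729
lambda = 35 / 70729
lambda = 0.0005

0.0005


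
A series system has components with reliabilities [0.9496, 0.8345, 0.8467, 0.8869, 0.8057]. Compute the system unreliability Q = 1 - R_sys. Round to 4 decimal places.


Components: [0.9496, 0.8345, 0.8467, 0.8869, 0.8057]
After component 1: product = 0.9496
After component 2: product = 0.7924
After component 3: product = 0.671
After component 4: product = 0.5951
After component 5: product = 0.4795
R_sys = 0.4795
Q = 1 - 0.4795 = 0.5205

0.5205


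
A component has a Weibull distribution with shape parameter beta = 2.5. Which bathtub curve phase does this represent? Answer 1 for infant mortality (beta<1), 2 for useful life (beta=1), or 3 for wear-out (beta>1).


beta = 2.5
Compare beta to 1:
beta < 1 => infant mortality (phase 1)
beta = 1 => useful life (phase 2)
beta > 1 => wear-out (phase 3)
Since beta = 2.5, this is wear-out (increasing failure rate)
Phase = 3

3


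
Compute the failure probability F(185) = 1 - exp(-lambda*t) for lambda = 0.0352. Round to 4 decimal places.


lambda = 0.0352, t = 185
lambda * t = 6.512
exp(-6.512) = 0.0015
F(t) = 1 - 0.0015
F(t) = 0.9985

0.9985


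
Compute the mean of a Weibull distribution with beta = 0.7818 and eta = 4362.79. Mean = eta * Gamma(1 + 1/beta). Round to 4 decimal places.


beta = 0.7818, eta = 4362.79
1/beta = 1.2791
1 + 1/beta = 2.2791
Gamma(2.2791) = 1.1523
Mean = 4362.79 * 1.1523
Mean = 5027.2797

5027.2797


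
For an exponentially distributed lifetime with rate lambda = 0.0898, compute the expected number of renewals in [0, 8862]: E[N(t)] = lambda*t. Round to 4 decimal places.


lambda = 0.0898
t = 8862
E[N(t)] = lambda * t
E[N(t)] = 0.0898 * 8862
E[N(t)] = 795.8076

795.8076


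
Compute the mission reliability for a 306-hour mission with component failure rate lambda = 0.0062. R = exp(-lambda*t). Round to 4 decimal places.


lambda = 0.0062
mission_time = 306
lambda * t = 0.0062 * 306 = 1.8972
R = exp(-1.8972)
R = 0.15

0.15


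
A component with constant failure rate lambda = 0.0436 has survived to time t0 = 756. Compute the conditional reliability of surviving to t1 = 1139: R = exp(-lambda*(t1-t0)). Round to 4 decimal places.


lambda = 0.0436
t0 = 756, t1 = 1139
t1 - t0 = 383
lambda * (t1-t0) = 0.0436 * 383 = 16.6988
R = exp(-16.6988)
R = 0.0

0.0


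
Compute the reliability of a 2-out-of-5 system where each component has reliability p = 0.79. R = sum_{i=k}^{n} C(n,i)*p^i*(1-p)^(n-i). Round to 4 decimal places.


k = 2, n = 5, p = 0.79
i=2: C(5,2)=10 * 0.79^2 * 0.21^3 = 0.0578
i=3: C(5,3)=10 * 0.79^3 * 0.21^2 = 0.2174
i=4: C(5,4)=5 * 0.79^4 * 0.21^1 = 0.409
i=5: C(5,5)=1 * 0.79^5 * 0.21^0 = 0.3077
R = sum of terms = 0.9919

0.9919


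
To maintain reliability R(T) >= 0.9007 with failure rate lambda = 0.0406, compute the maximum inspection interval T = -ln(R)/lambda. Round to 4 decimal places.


R_target = 0.9007
lambda = 0.0406
-ln(0.9007) = 0.1046
T = 0.1046 / 0.0406
T = 2.5759

2.5759


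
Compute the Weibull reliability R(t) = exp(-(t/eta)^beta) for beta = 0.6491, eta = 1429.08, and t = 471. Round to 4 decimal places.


beta = 0.6491, eta = 1429.08, t = 471
t/eta = 471 / 1429.08 = 0.3296
(t/eta)^beta = 0.3296^0.6491 = 0.4865
R(t) = exp(-0.4865)
R(t) = 0.6148

0.6148


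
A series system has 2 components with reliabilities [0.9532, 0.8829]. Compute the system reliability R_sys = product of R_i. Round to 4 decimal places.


Components: [0.9532, 0.8829]
After component 1 (R=0.9532): product = 0.9532
After component 2 (R=0.8829): product = 0.8416
R_sys = 0.8416

0.8416


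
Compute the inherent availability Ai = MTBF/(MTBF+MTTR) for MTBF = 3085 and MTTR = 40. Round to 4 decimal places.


MTBF = 3085
MTTR = 40
MTBF + MTTR = 3125
Ai = 3085 / 3125
Ai = 0.9872

0.9872


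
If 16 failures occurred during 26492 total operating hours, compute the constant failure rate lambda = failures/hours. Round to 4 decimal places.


failures = 16
total_hours = 26492
lambda = 16 / 26492
lambda = 0.0006

0.0006


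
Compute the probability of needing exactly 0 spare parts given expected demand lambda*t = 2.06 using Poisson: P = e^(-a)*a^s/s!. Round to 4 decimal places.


a = 2.06, s = 0
e^(-a) = e^(-2.06) = 0.1275
a^s = 2.06^0 = 1.0
s! = 1
P = 0.1275 * 1.0 / 1
P = 0.1275

0.1275


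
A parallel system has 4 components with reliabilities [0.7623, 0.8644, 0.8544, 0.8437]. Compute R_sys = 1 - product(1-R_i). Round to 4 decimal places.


Components: [0.7623, 0.8644, 0.8544, 0.8437]
(1 - 0.7623) = 0.2377, running product = 0.2377
(1 - 0.8644) = 0.1356, running product = 0.0322
(1 - 0.8544) = 0.1456, running product = 0.0047
(1 - 0.8437) = 0.1563, running product = 0.0007
Product of (1-R_i) = 0.0007
R_sys = 1 - 0.0007 = 0.9993

0.9993


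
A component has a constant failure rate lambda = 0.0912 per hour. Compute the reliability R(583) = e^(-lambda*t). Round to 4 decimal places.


lambda = 0.0912
t = 583
lambda * t = 53.1696
R(t) = e^(-53.1696)
R(t) = 0.0

0.0


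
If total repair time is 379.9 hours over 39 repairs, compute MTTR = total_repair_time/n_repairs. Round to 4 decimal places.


total_repair_time = 379.9
n_repairs = 39
MTTR = 379.9 / 39
MTTR = 9.741

9.741


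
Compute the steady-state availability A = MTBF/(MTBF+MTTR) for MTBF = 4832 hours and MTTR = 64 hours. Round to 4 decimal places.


MTBF = 4832
MTTR = 64
MTBF + MTTR = 4896
A = 4832 / 4896
A = 0.9869

0.9869


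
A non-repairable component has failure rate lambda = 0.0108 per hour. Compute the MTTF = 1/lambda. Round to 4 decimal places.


lambda = 0.0108
MTTF = 1 / 0.0108
MTTF = 92.5926

92.5926


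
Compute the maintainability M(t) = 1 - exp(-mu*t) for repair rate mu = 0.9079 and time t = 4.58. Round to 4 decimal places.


mu = 0.9079, t = 4.58
mu * t = 0.9079 * 4.58 = 4.1582
exp(-4.1582) = 0.0156
M(t) = 1 - 0.0156
M(t) = 0.9844

0.9844


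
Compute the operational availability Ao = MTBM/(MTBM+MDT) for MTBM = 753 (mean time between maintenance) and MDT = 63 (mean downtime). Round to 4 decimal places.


MTBM = 753
MDT = 63
MTBM + MDT = 816
Ao = 753 / 816
Ao = 0.9228

0.9228


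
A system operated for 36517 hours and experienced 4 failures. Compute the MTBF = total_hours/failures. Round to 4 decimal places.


total_hours = 36517
failures = 4
MTBF = 36517 / 4
MTBF = 9129.25

9129.25


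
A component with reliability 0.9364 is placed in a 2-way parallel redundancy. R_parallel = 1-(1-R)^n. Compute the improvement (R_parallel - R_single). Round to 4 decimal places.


R_single = 0.9364, n = 2
1 - R_single = 0.0636
(1 - R_single)^n = 0.0636^2 = 0.004
R_parallel = 1 - 0.004 = 0.996
Improvement = 0.996 - 0.9364
Improvement = 0.0596

0.0596


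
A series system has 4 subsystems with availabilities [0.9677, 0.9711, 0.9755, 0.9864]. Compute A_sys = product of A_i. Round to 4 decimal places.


Subsystems: [0.9677, 0.9711, 0.9755, 0.9864]
After subsystem 1 (A=0.9677): product = 0.9677
After subsystem 2 (A=0.9711): product = 0.9397
After subsystem 3 (A=0.9755): product = 0.9167
After subsystem 4 (A=0.9864): product = 0.9042
A_sys = 0.9042

0.9042


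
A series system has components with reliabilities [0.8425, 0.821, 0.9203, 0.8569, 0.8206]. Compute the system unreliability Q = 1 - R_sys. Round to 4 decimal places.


Components: [0.8425, 0.821, 0.9203, 0.8569, 0.8206]
After component 1: product = 0.8425
After component 2: product = 0.6917
After component 3: product = 0.6366
After component 4: product = 0.5455
After component 5: product = 0.4476
R_sys = 0.4476
Q = 1 - 0.4476 = 0.5524

0.5524


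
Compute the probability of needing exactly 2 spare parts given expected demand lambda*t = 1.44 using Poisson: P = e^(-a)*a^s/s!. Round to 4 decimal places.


a = 1.44, s = 2
e^(-a) = e^(-1.44) = 0.2369
a^s = 1.44^2 = 2.0736
s! = 2
P = 0.2369 * 2.0736 / 2
P = 0.2456

0.2456


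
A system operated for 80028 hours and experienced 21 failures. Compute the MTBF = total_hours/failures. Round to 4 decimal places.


total_hours = 80028
failures = 21
MTBF = 80028 / 21
MTBF = 3810.8571

3810.8571


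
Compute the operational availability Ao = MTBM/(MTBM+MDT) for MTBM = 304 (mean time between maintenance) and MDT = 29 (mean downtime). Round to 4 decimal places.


MTBM = 304
MDT = 29
MTBM + MDT = 333
Ao = 304 / 333
Ao = 0.9129

0.9129


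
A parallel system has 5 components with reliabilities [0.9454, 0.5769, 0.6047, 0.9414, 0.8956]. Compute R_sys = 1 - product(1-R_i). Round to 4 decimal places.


Components: [0.9454, 0.5769, 0.6047, 0.9414, 0.8956]
(1 - 0.9454) = 0.0546, running product = 0.0546
(1 - 0.5769) = 0.4231, running product = 0.0231
(1 - 0.6047) = 0.3953, running product = 0.0091
(1 - 0.9414) = 0.0586, running product = 0.0005
(1 - 0.8956) = 0.1044, running product = 0.0001
Product of (1-R_i) = 0.0001
R_sys = 1 - 0.0001 = 0.9999

0.9999


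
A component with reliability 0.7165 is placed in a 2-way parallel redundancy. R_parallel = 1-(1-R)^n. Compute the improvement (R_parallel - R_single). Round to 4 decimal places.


R_single = 0.7165, n = 2
1 - R_single = 0.2835
(1 - R_single)^n = 0.2835^2 = 0.0804
R_parallel = 1 - 0.0804 = 0.9196
Improvement = 0.9196 - 0.7165
Improvement = 0.2031

0.2031


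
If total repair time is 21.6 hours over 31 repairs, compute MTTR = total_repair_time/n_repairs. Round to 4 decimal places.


total_repair_time = 21.6
n_repairs = 31
MTTR = 21.6 / 31
MTTR = 0.6968

0.6968


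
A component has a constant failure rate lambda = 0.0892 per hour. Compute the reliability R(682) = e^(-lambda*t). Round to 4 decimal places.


lambda = 0.0892
t = 682
lambda * t = 60.8344
R(t) = e^(-60.8344)
R(t) = 0.0

0.0


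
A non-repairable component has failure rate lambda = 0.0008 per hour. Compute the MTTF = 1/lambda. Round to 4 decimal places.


lambda = 0.0008
MTTF = 1 / 0.0008
MTTF = 1250.0

1250.0


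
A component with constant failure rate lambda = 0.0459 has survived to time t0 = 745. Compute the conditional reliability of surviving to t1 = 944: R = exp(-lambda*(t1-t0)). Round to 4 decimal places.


lambda = 0.0459
t0 = 745, t1 = 944
t1 - t0 = 199
lambda * (t1-t0) = 0.0459 * 199 = 9.1341
R = exp(-9.1341)
R = 0.0001

0.0001


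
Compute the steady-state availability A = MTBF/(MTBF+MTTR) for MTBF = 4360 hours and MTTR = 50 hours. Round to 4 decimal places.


MTBF = 4360
MTTR = 50
MTBF + MTTR = 4410
A = 4360 / 4410
A = 0.9887

0.9887


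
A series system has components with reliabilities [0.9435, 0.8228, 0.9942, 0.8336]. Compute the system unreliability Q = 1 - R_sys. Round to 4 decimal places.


Components: [0.9435, 0.8228, 0.9942, 0.8336]
After component 1: product = 0.9435
After component 2: product = 0.7763
After component 3: product = 0.7718
After component 4: product = 0.6434
R_sys = 0.6434
Q = 1 - 0.6434 = 0.3566

0.3566


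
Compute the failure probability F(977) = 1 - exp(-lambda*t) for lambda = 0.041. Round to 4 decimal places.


lambda = 0.041, t = 977
lambda * t = 40.057
exp(-40.057) = 0.0
F(t) = 1 - 0.0
F(t) = 1.0

1.0


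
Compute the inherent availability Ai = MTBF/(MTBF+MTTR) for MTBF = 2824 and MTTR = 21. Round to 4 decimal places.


MTBF = 2824
MTTR = 21
MTBF + MTTR = 2845
Ai = 2824 / 2845
Ai = 0.9926

0.9926


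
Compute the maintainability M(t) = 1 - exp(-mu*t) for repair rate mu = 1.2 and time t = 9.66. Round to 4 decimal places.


mu = 1.2, t = 9.66
mu * t = 1.2 * 9.66 = 11.592
exp(-11.592) = 0.0
M(t) = 1 - 0.0
M(t) = 1.0

1.0


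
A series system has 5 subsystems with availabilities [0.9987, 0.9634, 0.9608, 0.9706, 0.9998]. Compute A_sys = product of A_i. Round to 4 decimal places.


Subsystems: [0.9987, 0.9634, 0.9608, 0.9706, 0.9998]
After subsystem 1 (A=0.9987): product = 0.9987
After subsystem 2 (A=0.9634): product = 0.9621
After subsystem 3 (A=0.9608): product = 0.9244
After subsystem 4 (A=0.9706): product = 0.8973
After subsystem 5 (A=0.9998): product = 0.8971
A_sys = 0.8971

0.8971


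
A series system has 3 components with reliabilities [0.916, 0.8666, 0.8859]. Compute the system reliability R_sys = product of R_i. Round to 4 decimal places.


Components: [0.916, 0.8666, 0.8859]
After component 1 (R=0.916): product = 0.916
After component 2 (R=0.8666): product = 0.7938
After component 3 (R=0.8859): product = 0.7032
R_sys = 0.7032

0.7032


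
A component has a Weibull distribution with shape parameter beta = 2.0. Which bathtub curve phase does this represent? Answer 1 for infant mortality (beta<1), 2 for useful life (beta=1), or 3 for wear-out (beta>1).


beta = 2.0
Compare beta to 1:
beta < 1 => infant mortality (phase 1)
beta = 1 => useful life (phase 2)
beta > 1 => wear-out (phase 3)
Since beta = 2.0, this is wear-out (increasing failure rate)
Phase = 3

3


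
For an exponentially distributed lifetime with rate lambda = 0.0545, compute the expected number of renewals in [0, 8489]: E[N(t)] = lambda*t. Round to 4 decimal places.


lambda = 0.0545
t = 8489
E[N(t)] = lambda * t
E[N(t)] = 0.0545 * 8489
E[N(t)] = 462.6505

462.6505


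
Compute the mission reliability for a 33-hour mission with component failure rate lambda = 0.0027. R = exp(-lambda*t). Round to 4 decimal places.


lambda = 0.0027
mission_time = 33
lambda * t = 0.0027 * 33 = 0.0891
R = exp(-0.0891)
R = 0.9148

0.9148


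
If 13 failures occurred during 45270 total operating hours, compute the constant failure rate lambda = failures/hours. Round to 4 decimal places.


failures = 13
total_hours = 45270
lambda = 13 / 45270
lambda = 0.0003

0.0003


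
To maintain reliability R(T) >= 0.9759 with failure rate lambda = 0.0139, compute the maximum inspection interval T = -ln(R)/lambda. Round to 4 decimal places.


R_target = 0.9759
lambda = 0.0139
-ln(0.9759) = 0.0244
T = 0.0244 / 0.0139
T = 1.755

1.755


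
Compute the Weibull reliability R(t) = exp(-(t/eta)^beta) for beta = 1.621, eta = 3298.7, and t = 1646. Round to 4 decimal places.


beta = 1.621, eta = 3298.7, t = 1646
t/eta = 1646 / 3298.7 = 0.499
(t/eta)^beta = 0.499^1.621 = 0.324
R(t) = exp(-0.324)
R(t) = 0.7232

0.7232


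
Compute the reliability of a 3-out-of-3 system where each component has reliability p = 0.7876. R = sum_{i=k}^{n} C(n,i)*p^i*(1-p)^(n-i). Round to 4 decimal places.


k = 3, n = 3, p = 0.7876
i=3: C(3,3)=1 * 0.7876^3 * 0.2124^0 = 0.4886
R = sum of terms = 0.4886

0.4886


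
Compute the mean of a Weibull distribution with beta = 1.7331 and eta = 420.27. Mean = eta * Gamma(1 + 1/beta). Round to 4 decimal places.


beta = 1.7331, eta = 420.27
1/beta = 0.577
1 + 1/beta = 1.577
Gamma(1.577) = 0.8911
Mean = 420.27 * 0.8911
Mean = 374.5162

374.5162


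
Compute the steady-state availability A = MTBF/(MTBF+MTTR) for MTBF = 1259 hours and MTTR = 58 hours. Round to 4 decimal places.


MTBF = 1259
MTTR = 58
MTBF + MTTR = 1317
A = 1259 / 1317
A = 0.956

0.956


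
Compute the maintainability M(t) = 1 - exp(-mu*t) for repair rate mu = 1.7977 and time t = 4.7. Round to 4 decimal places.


mu = 1.7977, t = 4.7
mu * t = 1.7977 * 4.7 = 8.4492
exp(-8.4492) = 0.0002
M(t) = 1 - 0.0002
M(t) = 0.9998

0.9998


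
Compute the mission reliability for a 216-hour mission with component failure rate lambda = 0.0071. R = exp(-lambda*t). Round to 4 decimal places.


lambda = 0.0071
mission_time = 216
lambda * t = 0.0071 * 216 = 1.5336
R = exp(-1.5336)
R = 0.2158

0.2158


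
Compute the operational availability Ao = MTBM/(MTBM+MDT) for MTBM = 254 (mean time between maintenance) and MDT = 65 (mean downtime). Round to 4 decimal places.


MTBM = 254
MDT = 65
MTBM + MDT = 319
Ao = 254 / 319
Ao = 0.7962

0.7962


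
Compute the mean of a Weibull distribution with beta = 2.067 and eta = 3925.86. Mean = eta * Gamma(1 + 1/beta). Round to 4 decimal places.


beta = 2.067, eta = 3925.86
1/beta = 0.4838
1 + 1/beta = 1.4838
Gamma(1.4838) = 0.8858
Mean = 3925.86 * 0.8858
Mean = 3477.5748

3477.5748


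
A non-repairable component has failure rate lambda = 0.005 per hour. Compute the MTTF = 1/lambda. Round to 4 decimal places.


lambda = 0.005
MTTF = 1 / 0.005
MTTF = 200.0

200.0


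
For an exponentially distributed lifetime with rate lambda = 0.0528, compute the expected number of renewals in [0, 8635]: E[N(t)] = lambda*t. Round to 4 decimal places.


lambda = 0.0528
t = 8635
E[N(t)] = lambda * t
E[N(t)] = 0.0528 * 8635
E[N(t)] = 455.928

455.928


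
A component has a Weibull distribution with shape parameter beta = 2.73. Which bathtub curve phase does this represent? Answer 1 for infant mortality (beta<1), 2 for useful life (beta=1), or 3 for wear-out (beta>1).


beta = 2.73
Compare beta to 1:
beta < 1 => infant mortality (phase 1)
beta = 1 => useful life (phase 2)
beta > 1 => wear-out (phase 3)
Since beta = 2.73, this is wear-out (increasing failure rate)
Phase = 3

3


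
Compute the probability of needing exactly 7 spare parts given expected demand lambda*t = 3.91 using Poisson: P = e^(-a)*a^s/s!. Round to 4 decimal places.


a = 3.91, s = 7
e^(-a) = e^(-3.91) = 0.02
a^s = 3.91^7 = 13971.3156
s! = 5040
P = 0.02 * 13971.3156 / 5040
P = 0.0556

0.0556


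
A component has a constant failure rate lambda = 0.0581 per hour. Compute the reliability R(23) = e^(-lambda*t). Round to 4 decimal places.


lambda = 0.0581
t = 23
lambda * t = 1.3363
R(t) = e^(-1.3363)
R(t) = 0.2628

0.2628


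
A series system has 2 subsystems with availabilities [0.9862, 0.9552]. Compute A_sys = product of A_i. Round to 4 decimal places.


Subsystems: [0.9862, 0.9552]
After subsystem 1 (A=0.9862): product = 0.9862
After subsystem 2 (A=0.9552): product = 0.942
A_sys = 0.942

0.942


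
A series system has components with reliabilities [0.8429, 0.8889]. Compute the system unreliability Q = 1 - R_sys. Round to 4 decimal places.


Components: [0.8429, 0.8889]
After component 1: product = 0.8429
After component 2: product = 0.7493
R_sys = 0.7493
Q = 1 - 0.7493 = 0.2507

0.2507


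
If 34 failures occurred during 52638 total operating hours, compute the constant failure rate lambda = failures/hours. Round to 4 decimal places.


failures = 34
total_hours = 52638
lambda = 34 / 52638
lambda = 0.0006

0.0006


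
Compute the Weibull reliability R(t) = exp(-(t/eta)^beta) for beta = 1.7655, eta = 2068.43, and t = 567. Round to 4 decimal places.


beta = 1.7655, eta = 2068.43, t = 567
t/eta = 567 / 2068.43 = 0.2741
(t/eta)^beta = 0.2741^1.7655 = 0.1018
R(t) = exp(-0.1018)
R(t) = 0.9032

0.9032


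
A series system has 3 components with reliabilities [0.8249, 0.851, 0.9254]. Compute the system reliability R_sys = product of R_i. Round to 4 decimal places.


Components: [0.8249, 0.851, 0.9254]
After component 1 (R=0.8249): product = 0.8249
After component 2 (R=0.851): product = 0.702
After component 3 (R=0.9254): product = 0.6496
R_sys = 0.6496

0.6496


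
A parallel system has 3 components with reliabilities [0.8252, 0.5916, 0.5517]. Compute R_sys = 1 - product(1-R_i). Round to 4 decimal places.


Components: [0.8252, 0.5916, 0.5517]
(1 - 0.8252) = 0.1748, running product = 0.1748
(1 - 0.5916) = 0.4084, running product = 0.0714
(1 - 0.5517) = 0.4483, running product = 0.032
Product of (1-R_i) = 0.032
R_sys = 1 - 0.032 = 0.968

0.968


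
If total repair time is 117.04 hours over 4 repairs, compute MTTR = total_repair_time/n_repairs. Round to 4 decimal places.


total_repair_time = 117.04
n_repairs = 4
MTTR = 117.04 / 4
MTTR = 29.26

29.26


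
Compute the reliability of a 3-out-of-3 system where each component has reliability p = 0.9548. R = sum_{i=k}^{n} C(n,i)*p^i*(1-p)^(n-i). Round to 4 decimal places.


k = 3, n = 3, p = 0.9548
i=3: C(3,3)=1 * 0.9548^3 * 0.0452^0 = 0.8704
R = sum of terms = 0.8704

0.8704


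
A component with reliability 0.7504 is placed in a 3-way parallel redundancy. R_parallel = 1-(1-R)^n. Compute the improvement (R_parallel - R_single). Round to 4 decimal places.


R_single = 0.7504, n = 3
1 - R_single = 0.2496
(1 - R_single)^n = 0.2496^3 = 0.0156
R_parallel = 1 - 0.0156 = 0.9844
Improvement = 0.9844 - 0.7504
Improvement = 0.234

0.234


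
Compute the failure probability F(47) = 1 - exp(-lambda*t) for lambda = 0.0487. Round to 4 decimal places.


lambda = 0.0487, t = 47
lambda * t = 2.2889
exp(-2.2889) = 0.1014
F(t) = 1 - 0.1014
F(t) = 0.8986

0.8986


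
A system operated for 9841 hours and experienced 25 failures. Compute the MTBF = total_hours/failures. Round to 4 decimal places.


total_hours = 9841
failures = 25
MTBF = 9841 / 25
MTBF = 393.64

393.64


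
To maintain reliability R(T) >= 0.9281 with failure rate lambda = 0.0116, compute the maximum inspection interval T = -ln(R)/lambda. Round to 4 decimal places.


R_target = 0.9281
lambda = 0.0116
-ln(0.9281) = 0.0746
T = 0.0746 / 0.0116
T = 6.4324

6.4324


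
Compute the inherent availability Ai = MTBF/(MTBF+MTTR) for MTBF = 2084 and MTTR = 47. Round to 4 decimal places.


MTBF = 2084
MTTR = 47
MTBF + MTTR = 2131
Ai = 2084 / 2131
Ai = 0.9779

0.9779


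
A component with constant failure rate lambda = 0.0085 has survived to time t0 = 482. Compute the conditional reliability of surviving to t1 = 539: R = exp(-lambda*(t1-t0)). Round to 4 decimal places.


lambda = 0.0085
t0 = 482, t1 = 539
t1 - t0 = 57
lambda * (t1-t0) = 0.0085 * 57 = 0.4845
R = exp(-0.4845)
R = 0.616

0.616


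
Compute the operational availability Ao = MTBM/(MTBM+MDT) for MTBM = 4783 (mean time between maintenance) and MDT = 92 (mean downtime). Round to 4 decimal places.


MTBM = 4783
MDT = 92
MTBM + MDT = 4875
Ao = 4783 / 4875
Ao = 0.9811

0.9811


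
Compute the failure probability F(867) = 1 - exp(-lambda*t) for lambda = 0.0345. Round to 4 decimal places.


lambda = 0.0345, t = 867
lambda * t = 29.9115
exp(-29.9115) = 0.0
F(t) = 1 - 0.0
F(t) = 1.0

1.0


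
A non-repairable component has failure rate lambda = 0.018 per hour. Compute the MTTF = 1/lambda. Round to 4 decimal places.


lambda = 0.018
MTTF = 1 / 0.018
MTTF = 55.5556

55.5556


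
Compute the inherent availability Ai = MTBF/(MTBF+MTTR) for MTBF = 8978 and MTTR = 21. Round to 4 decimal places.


MTBF = 8978
MTTR = 21
MTBF + MTTR = 8999
Ai = 8978 / 8999
Ai = 0.9977

0.9977


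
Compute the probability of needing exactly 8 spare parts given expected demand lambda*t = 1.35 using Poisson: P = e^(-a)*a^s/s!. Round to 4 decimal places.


a = 1.35, s = 8
e^(-a) = e^(-1.35) = 0.2592
a^s = 1.35^8 = 11.0324
s! = 40320
P = 0.2592 * 11.0324 / 40320
P = 0.0001

0.0001


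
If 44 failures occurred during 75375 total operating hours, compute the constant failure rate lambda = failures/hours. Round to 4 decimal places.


failures = 44
total_hours = 75375
lambda = 44 / 75375
lambda = 0.0006

0.0006


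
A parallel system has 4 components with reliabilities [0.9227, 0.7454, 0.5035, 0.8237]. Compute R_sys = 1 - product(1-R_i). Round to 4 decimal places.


Components: [0.9227, 0.7454, 0.5035, 0.8237]
(1 - 0.9227) = 0.0773, running product = 0.0773
(1 - 0.7454) = 0.2546, running product = 0.0197
(1 - 0.5035) = 0.4965, running product = 0.0098
(1 - 0.8237) = 0.1763, running product = 0.0017
Product of (1-R_i) = 0.0017
R_sys = 1 - 0.0017 = 0.9983

0.9983


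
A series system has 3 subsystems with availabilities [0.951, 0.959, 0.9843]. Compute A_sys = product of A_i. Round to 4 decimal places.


Subsystems: [0.951, 0.959, 0.9843]
After subsystem 1 (A=0.951): product = 0.951
After subsystem 2 (A=0.959): product = 0.912
After subsystem 3 (A=0.9843): product = 0.8977
A_sys = 0.8977

0.8977


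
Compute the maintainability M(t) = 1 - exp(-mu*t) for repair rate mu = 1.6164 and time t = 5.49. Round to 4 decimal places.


mu = 1.6164, t = 5.49
mu * t = 1.6164 * 5.49 = 8.874
exp(-8.874) = 0.0001
M(t) = 1 - 0.0001
M(t) = 0.9999

0.9999


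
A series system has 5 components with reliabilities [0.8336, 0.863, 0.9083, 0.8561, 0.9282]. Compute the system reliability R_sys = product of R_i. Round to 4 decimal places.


Components: [0.8336, 0.863, 0.9083, 0.8561, 0.9282]
After component 1 (R=0.8336): product = 0.8336
After component 2 (R=0.863): product = 0.7194
After component 3 (R=0.9083): product = 0.6534
After component 4 (R=0.8561): product = 0.5594
After component 5 (R=0.9282): product = 0.5192
R_sys = 0.5192

0.5192


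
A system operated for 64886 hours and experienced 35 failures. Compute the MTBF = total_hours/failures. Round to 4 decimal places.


total_hours = 64886
failures = 35
MTBF = 64886 / 35
MTBF = 1853.8857

1853.8857


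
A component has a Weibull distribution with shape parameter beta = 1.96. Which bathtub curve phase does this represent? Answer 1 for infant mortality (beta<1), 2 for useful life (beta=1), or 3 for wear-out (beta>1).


beta = 1.96
Compare beta to 1:
beta < 1 => infant mortality (phase 1)
beta = 1 => useful life (phase 2)
beta > 1 => wear-out (phase 3)
Since beta = 1.96, this is wear-out (increasing failure rate)
Phase = 3

3


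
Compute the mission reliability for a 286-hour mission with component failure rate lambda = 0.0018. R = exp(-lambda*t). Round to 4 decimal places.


lambda = 0.0018
mission_time = 286
lambda * t = 0.0018 * 286 = 0.5148
R = exp(-0.5148)
R = 0.5976

0.5976


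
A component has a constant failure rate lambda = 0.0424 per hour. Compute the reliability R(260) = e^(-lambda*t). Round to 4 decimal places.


lambda = 0.0424
t = 260
lambda * t = 11.024
R(t) = e^(-11.024)
R(t) = 0.0

0.0


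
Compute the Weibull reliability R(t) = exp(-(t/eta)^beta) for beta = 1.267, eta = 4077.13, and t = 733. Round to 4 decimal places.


beta = 1.267, eta = 4077.13, t = 733
t/eta = 733 / 4077.13 = 0.1798
(t/eta)^beta = 0.1798^1.267 = 0.1137
R(t) = exp(-0.1137)
R(t) = 0.8925

0.8925


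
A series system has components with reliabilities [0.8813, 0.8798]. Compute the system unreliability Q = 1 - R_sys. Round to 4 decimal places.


Components: [0.8813, 0.8798]
After component 1: product = 0.8813
After component 2: product = 0.7754
R_sys = 0.7754
Q = 1 - 0.7754 = 0.2246

0.2246


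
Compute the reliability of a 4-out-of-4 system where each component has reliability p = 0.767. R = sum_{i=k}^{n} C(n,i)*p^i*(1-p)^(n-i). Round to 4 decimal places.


k = 4, n = 4, p = 0.767
i=4: C(4,4)=1 * 0.767^4 * 0.233^0 = 0.3461
R = sum of terms = 0.3461

0.3461


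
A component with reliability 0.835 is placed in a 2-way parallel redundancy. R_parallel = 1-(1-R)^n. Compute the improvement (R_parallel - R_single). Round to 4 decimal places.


R_single = 0.835, n = 2
1 - R_single = 0.165
(1 - R_single)^n = 0.165^2 = 0.0272
R_parallel = 1 - 0.0272 = 0.9728
Improvement = 0.9728 - 0.835
Improvement = 0.1378

0.1378


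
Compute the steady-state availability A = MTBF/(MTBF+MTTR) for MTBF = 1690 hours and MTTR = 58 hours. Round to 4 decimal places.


MTBF = 1690
MTTR = 58
MTBF + MTTR = 1748
A = 1690 / 1748
A = 0.9668

0.9668


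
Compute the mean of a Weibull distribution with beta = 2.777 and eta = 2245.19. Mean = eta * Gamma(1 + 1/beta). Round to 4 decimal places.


beta = 2.777, eta = 2245.19
1/beta = 0.3601
1 + 1/beta = 1.3601
Gamma(1.3601) = 0.8902
Mean = 2245.19 * 0.8902
Mean = 1998.6126

1998.6126


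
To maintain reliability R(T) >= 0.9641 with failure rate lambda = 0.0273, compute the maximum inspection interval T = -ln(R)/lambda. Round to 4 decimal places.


R_target = 0.9641
lambda = 0.0273
-ln(0.9641) = 0.0366
T = 0.0366 / 0.0273
T = 1.3392

1.3392


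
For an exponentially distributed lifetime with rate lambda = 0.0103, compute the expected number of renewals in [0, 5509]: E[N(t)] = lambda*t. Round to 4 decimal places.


lambda = 0.0103
t = 5509
E[N(t)] = lambda * t
E[N(t)] = 0.0103 * 5509
E[N(t)] = 56.7427

56.7427


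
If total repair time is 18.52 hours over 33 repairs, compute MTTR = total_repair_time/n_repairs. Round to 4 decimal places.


total_repair_time = 18.52
n_repairs = 33
MTTR = 18.52 / 33
MTTR = 0.5612

0.5612


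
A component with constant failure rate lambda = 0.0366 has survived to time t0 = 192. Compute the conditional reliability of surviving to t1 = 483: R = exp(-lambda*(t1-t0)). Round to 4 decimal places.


lambda = 0.0366
t0 = 192, t1 = 483
t1 - t0 = 291
lambda * (t1-t0) = 0.0366 * 291 = 10.6506
R = exp(-10.6506)
R = 0.0

0.0


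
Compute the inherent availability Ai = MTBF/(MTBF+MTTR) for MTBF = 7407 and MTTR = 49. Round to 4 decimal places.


MTBF = 7407
MTTR = 49
MTBF + MTTR = 7456
Ai = 7407 / 7456
Ai = 0.9934

0.9934


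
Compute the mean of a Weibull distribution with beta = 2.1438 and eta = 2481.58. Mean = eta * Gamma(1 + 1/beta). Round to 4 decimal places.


beta = 2.1438, eta = 2481.58
1/beta = 0.4665
1 + 1/beta = 1.4665
Gamma(1.4665) = 0.8856
Mean = 2481.58 * 0.8856
Mean = 2197.7199

2197.7199


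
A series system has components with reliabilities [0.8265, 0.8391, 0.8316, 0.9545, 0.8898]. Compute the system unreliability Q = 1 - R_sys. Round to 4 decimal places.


Components: [0.8265, 0.8391, 0.8316, 0.9545, 0.8898]
After component 1: product = 0.8265
After component 2: product = 0.6935
After component 3: product = 0.5767
After component 4: product = 0.5505
After component 5: product = 0.4898
R_sys = 0.4898
Q = 1 - 0.4898 = 0.5102

0.5102


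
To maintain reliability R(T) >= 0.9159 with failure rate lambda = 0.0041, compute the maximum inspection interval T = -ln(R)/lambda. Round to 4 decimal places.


R_target = 0.9159
lambda = 0.0041
-ln(0.9159) = 0.0878
T = 0.0878 / 0.0041
T = 21.4264

21.4264


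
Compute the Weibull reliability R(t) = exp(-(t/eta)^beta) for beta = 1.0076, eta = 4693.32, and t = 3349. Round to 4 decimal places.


beta = 1.0076, eta = 4693.32, t = 3349
t/eta = 3349 / 4693.32 = 0.7136
(t/eta)^beta = 0.7136^1.0076 = 0.7117
R(t) = exp(-0.7117)
R(t) = 0.4908

0.4908


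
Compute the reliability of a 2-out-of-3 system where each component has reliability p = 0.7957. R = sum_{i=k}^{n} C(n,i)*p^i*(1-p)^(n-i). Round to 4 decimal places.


k = 2, n = 3, p = 0.7957
i=2: C(3,2)=3 * 0.7957^2 * 0.2043^1 = 0.3881
i=3: C(3,3)=1 * 0.7957^3 * 0.2043^0 = 0.5038
R = sum of terms = 0.8918

0.8918


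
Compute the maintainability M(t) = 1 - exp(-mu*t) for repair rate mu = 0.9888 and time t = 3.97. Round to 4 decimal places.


mu = 0.9888, t = 3.97
mu * t = 0.9888 * 3.97 = 3.9255
exp(-3.9255) = 0.0197
M(t) = 1 - 0.0197
M(t) = 0.9803

0.9803


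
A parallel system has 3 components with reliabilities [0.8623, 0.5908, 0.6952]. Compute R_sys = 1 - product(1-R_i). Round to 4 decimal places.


Components: [0.8623, 0.5908, 0.6952]
(1 - 0.8623) = 0.1377, running product = 0.1377
(1 - 0.5908) = 0.4092, running product = 0.0563
(1 - 0.6952) = 0.3048, running product = 0.0172
Product of (1-R_i) = 0.0172
R_sys = 1 - 0.0172 = 0.9828

0.9828


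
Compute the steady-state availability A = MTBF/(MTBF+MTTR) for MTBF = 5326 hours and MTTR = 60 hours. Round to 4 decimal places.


MTBF = 5326
MTTR = 60
MTBF + MTTR = 5386
A = 5326 / 5386
A = 0.9889

0.9889


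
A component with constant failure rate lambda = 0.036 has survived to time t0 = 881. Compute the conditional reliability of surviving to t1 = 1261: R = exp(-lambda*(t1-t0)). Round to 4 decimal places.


lambda = 0.036
t0 = 881, t1 = 1261
t1 - t0 = 380
lambda * (t1-t0) = 0.036 * 380 = 13.68
R = exp(-13.68)
R = 0.0

0.0


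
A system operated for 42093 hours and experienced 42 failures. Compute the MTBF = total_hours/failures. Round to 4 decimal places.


total_hours = 42093
failures = 42
MTBF = 42093 / 42
MTBF = 1002.2143

1002.2143


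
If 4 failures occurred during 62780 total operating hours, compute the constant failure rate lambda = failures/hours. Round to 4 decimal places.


failures = 4
total_hours = 62780
lambda = 4 / 62780
lambda = 0.0001

0.0001


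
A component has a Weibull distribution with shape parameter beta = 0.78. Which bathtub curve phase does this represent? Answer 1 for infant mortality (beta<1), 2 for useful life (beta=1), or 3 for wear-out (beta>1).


beta = 0.78
Compare beta to 1:
beta < 1 => infant mortality (phase 1)
beta = 1 => useful life (phase 2)
beta > 1 => wear-out (phase 3)
Since beta = 0.78, this is infant mortality (decreasing failure rate)
Phase = 1

1


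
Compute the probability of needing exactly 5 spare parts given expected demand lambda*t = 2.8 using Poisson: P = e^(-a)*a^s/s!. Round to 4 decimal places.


a = 2.8, s = 5
e^(-a) = e^(-2.8) = 0.0608
a^s = 2.8^5 = 172.1037
s! = 120
P = 0.0608 * 172.1037 / 120
P = 0.0872

0.0872


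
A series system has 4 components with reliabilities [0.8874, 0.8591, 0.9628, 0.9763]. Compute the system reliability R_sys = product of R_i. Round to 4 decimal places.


Components: [0.8874, 0.8591, 0.9628, 0.9763]
After component 1 (R=0.8874): product = 0.8874
After component 2 (R=0.8591): product = 0.7624
After component 3 (R=0.9628): product = 0.734
After component 4 (R=0.9763): product = 0.7166
R_sys = 0.7166

0.7166


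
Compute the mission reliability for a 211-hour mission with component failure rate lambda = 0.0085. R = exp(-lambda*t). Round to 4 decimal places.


lambda = 0.0085
mission_time = 211
lambda * t = 0.0085 * 211 = 1.7935
R = exp(-1.7935)
R = 0.1664

0.1664


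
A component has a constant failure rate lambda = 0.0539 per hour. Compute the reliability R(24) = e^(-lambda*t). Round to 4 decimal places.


lambda = 0.0539
t = 24
lambda * t = 1.2936
R(t) = e^(-1.2936)
R(t) = 0.2743

0.2743


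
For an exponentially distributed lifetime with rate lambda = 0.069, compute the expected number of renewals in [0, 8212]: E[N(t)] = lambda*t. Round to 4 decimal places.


lambda = 0.069
t = 8212
E[N(t)] = lambda * t
E[N(t)] = 0.069 * 8212
E[N(t)] = 566.628

566.628


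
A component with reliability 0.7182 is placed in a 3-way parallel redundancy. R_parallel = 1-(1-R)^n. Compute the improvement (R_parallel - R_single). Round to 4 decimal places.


R_single = 0.7182, n = 3
1 - R_single = 0.2818
(1 - R_single)^n = 0.2818^3 = 0.0224
R_parallel = 1 - 0.0224 = 0.9776
Improvement = 0.9776 - 0.7182
Improvement = 0.2594

0.2594


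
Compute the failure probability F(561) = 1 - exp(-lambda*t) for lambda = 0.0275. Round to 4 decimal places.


lambda = 0.0275, t = 561
lambda * t = 15.4275
exp(-15.4275) = 0.0
F(t) = 1 - 0.0
F(t) = 1.0

1.0


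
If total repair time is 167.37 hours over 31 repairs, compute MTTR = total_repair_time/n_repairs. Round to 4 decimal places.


total_repair_time = 167.37
n_repairs = 31
MTTR = 167.37 / 31
MTTR = 5.399

5.399


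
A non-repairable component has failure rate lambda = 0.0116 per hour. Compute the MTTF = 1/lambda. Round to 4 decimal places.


lambda = 0.0116
MTTF = 1 / 0.0116
MTTF = 86.2069

86.2069


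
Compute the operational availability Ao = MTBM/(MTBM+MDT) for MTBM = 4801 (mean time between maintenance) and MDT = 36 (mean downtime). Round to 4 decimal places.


MTBM = 4801
MDT = 36
MTBM + MDT = 4837
Ao = 4801 / 4837
Ao = 0.9926

0.9926


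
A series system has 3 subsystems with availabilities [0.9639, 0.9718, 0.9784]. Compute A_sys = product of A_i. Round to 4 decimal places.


Subsystems: [0.9639, 0.9718, 0.9784]
After subsystem 1 (A=0.9639): product = 0.9639
After subsystem 2 (A=0.9718): product = 0.9367
After subsystem 3 (A=0.9784): product = 0.9165
A_sys = 0.9165

0.9165


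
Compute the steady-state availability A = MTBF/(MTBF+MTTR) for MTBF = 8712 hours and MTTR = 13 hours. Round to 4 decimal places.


MTBF = 8712
MTTR = 13
MTBF + MTTR = 8725
A = 8712 / 8725
A = 0.9985

0.9985


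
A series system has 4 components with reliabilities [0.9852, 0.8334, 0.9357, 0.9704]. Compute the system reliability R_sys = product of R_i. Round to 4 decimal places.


Components: [0.9852, 0.8334, 0.9357, 0.9704]
After component 1 (R=0.9852): product = 0.9852
After component 2 (R=0.8334): product = 0.8211
After component 3 (R=0.9357): product = 0.7683
After component 4 (R=0.9704): product = 0.7455
R_sys = 0.7455

0.7455


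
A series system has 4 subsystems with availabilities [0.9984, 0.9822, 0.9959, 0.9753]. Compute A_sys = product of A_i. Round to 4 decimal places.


Subsystems: [0.9984, 0.9822, 0.9959, 0.9753]
After subsystem 1 (A=0.9984): product = 0.9984
After subsystem 2 (A=0.9822): product = 0.9806
After subsystem 3 (A=0.9959): product = 0.9766
After subsystem 4 (A=0.9753): product = 0.9525
A_sys = 0.9525

0.9525


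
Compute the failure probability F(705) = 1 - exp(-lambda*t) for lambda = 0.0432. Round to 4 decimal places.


lambda = 0.0432, t = 705
lambda * t = 30.456
exp(-30.456) = 0.0
F(t) = 1 - 0.0
F(t) = 1.0

1.0


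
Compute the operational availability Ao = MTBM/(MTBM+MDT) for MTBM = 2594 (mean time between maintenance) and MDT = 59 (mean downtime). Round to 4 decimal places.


MTBM = 2594
MDT = 59
MTBM + MDT = 2653
Ao = 2594 / 2653
Ao = 0.9778

0.9778


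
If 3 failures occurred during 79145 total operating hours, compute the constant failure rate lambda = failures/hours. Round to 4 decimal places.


failures = 3
total_hours = 79145
lambda = 3 / 79145
lambda = 0.0

0.0


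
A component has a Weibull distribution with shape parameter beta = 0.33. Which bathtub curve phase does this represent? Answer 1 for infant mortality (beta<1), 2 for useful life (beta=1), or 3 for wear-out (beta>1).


beta = 0.33
Compare beta to 1:
beta < 1 => infant mortality (phase 1)
beta = 1 => useful life (phase 2)
beta > 1 => wear-out (phase 3)
Since beta = 0.33, this is infant mortality (decreasing failure rate)
Phase = 1

1


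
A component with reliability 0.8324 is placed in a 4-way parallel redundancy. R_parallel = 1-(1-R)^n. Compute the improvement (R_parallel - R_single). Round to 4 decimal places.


R_single = 0.8324, n = 4
1 - R_single = 0.1676
(1 - R_single)^n = 0.1676^4 = 0.0008
R_parallel = 1 - 0.0008 = 0.9992
Improvement = 0.9992 - 0.8324
Improvement = 0.1668

0.1668


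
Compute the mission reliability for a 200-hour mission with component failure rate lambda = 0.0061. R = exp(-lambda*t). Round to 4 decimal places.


lambda = 0.0061
mission_time = 200
lambda * t = 0.0061 * 200 = 1.22
R = exp(-1.22)
R = 0.2952

0.2952


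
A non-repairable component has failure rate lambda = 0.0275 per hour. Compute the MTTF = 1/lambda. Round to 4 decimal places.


lambda = 0.0275
MTTF = 1 / 0.0275
MTTF = 36.3636

36.3636


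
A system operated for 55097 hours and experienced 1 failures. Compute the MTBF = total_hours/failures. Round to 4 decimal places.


total_hours = 55097
failures = 1
MTBF = 55097 / 1
MTBF = 55097.0

55097.0


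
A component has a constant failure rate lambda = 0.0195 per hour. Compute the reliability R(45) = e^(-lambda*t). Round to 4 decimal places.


lambda = 0.0195
t = 45
lambda * t = 0.8775
R(t) = e^(-0.8775)
R(t) = 0.4158

0.4158


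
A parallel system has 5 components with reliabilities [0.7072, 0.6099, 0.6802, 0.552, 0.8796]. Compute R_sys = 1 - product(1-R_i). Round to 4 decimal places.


Components: [0.7072, 0.6099, 0.6802, 0.552, 0.8796]
(1 - 0.7072) = 0.2928, running product = 0.2928
(1 - 0.6099) = 0.3901, running product = 0.1142
(1 - 0.6802) = 0.3198, running product = 0.0365
(1 - 0.552) = 0.448, running product = 0.0164
(1 - 0.8796) = 0.1204, running product = 0.002
Product of (1-R_i) = 0.002
R_sys = 1 - 0.002 = 0.998

0.998


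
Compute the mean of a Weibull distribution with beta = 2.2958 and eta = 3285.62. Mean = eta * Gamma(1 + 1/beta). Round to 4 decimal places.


beta = 2.2958, eta = 3285.62
1/beta = 0.4356
1 + 1/beta = 1.4356
Gamma(1.4356) = 0.8859
Mean = 3285.62 * 0.8859
Mean = 2910.7191

2910.7191


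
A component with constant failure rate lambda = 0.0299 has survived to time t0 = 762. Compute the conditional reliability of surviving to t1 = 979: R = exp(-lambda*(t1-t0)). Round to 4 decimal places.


lambda = 0.0299
t0 = 762, t1 = 979
t1 - t0 = 217
lambda * (t1-t0) = 0.0299 * 217 = 6.4883
R = exp(-6.4883)
R = 0.0015

0.0015
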